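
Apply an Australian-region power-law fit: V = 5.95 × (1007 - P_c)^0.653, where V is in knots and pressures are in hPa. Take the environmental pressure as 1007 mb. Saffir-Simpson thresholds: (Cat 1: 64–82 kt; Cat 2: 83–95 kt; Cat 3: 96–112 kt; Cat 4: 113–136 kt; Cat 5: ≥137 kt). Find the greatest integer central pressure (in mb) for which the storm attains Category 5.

885 mb

Category 5 begins at V = 137 kt.
Required ΔP = (137/5.95)^(1/0.653) = 23.025^1.531 ≈ 121.92 mb.
P_c ≤ 1007 − 121.92 = 885.08, so the highest integer P_c is 885 mb.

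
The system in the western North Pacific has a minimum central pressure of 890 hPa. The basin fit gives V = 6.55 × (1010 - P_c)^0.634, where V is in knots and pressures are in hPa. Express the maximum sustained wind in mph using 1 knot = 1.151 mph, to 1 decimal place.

ΔP = 1010 − 890 = 120 hPa.
V ≈ 6.55 × 120^0.634 = 6.55 × 20.807 ≈ 136.283 kt.
136.283 × 1.151 ≈ 156.86 mph → 156.9 mph.

156.9 mph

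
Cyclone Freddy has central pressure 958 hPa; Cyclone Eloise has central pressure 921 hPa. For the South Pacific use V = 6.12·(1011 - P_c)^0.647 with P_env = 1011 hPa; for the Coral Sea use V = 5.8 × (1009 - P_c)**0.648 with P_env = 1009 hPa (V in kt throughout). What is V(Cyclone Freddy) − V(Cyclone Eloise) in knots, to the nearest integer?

-26 kt

Cyclone Freddy: ΔP = 53; V ≈ 6.12 × 53^0.647 ≈ 79.87 kt.
Cyclone Eloise: ΔP = 88; V ≈ 5.8 × 88^0.648 ≈ 105.55 kt.
Difference ≈ 79.87 − 105.55 = -25.68 → -26 kt.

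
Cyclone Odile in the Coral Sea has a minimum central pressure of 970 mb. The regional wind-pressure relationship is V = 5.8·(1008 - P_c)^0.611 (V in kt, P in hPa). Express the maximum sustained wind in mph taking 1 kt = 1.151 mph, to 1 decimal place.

ΔP = 1008 − 970 = 38 mb.
V ≈ 5.8 × 38^0.611 = 5.8 × 9.231 ≈ 53.540 kt.
53.540 × 1.151 ≈ 61.62 mph → 61.6 mph.

61.6 mph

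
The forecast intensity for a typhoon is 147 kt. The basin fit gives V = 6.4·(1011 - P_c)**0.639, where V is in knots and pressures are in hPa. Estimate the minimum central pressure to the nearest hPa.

876 hPa

ΔP = (V / 6.4)^(1/0.639) = (147/6.4)^1.565.
147/6.4 = 22.969; 22.969^1.565 ≈ 134.93 hPa.
P_c = 1011 − 134.93 = 876.07 ≈ 876 hPa.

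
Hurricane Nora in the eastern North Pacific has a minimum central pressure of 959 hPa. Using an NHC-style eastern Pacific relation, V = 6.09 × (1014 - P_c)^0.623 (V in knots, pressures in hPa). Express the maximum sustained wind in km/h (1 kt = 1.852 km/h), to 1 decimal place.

ΔP = 1014 − 959 = 55 hPa.
V ≈ 6.09 × 55^0.623 = 6.09 × 12.141 ≈ 73.937 kt.
73.937 × 1.852 ≈ 136.93 km/h → 136.9 km/h.

136.9 km/h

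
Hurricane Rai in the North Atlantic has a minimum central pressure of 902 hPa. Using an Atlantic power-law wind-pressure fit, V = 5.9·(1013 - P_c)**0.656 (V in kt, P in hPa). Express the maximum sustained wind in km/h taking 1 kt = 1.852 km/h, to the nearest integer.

240 km/h

ΔP = 1013 − 902 = 111 hPa.
V ≈ 5.9 × 111^0.656 = 5.9 × 21.965 ≈ 129.594 kt.
129.594 × 1.852 ≈ 240.01 km/h → 240 km/h.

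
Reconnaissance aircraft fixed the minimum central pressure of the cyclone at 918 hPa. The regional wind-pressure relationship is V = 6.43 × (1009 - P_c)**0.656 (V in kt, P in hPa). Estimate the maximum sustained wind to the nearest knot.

124 kt

ΔP = 1009 − 918 = 91 hPa.
91^0.656 ≈ 19.281.
V ≈ 6.43 × 19.281 ≈ 124.0 kt.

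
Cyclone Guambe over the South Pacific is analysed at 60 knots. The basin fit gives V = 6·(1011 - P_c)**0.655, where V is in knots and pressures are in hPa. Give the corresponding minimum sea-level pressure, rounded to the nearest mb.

ΔP = (V / 6)^(1/0.655) = (60/6)^1.527.
60/6 = 10.000; 10.000^1.527 ≈ 33.63 mb.
P_c = 1011 − 33.63 = 977.37 ≈ 977 mb.

977 mb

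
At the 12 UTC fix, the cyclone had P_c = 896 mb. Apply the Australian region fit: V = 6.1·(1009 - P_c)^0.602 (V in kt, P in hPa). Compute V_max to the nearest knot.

ΔP = 1009 − 896 = 113 mb.
113^0.602 ≈ 17.217.
V ≈ 6.1 × 17.217 ≈ 105.0 kt.

105 kt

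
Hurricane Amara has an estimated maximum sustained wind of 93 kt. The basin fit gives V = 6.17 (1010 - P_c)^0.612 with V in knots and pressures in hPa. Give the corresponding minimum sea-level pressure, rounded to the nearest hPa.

ΔP = (V / 6.17)^(1/0.612) = (93/6.17)^1.634.
93/6.17 = 15.073; 15.073^1.634 ≈ 84.17 hPa.
P_c = 1010 − 84.17 = 925.83 ≈ 926 hPa.

926 hPa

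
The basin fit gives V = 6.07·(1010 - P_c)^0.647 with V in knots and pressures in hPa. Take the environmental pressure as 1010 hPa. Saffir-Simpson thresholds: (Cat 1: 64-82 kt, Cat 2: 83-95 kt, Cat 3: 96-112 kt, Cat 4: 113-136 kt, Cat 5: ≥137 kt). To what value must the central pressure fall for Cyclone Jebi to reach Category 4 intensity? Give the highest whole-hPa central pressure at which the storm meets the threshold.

Category 4 begins at V = 113 kt.
Required ΔP = (113/6.07)^(1/0.647) = 18.616^1.546 ≈ 91.78 hPa.
P_c ≤ 1010 − 91.78 = 918.22, so the highest integer P_c is 918 hPa.

918 hPa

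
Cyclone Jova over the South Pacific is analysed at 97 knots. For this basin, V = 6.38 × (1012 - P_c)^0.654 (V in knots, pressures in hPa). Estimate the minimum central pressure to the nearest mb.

ΔP = (V / 6.38)^(1/0.654) = (97/6.38)^1.529.
97/6.38 = 15.204; 15.204^1.529 ≈ 64.16 mb.
P_c = 1012 − 64.16 = 947.84 ≈ 948 mb.

948 mb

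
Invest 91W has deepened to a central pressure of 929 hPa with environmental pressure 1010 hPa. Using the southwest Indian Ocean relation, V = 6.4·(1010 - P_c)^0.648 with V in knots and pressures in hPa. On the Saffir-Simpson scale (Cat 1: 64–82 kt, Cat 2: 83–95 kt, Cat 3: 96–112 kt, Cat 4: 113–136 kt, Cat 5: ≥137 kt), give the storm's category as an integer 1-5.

ΔP = 1010 − 929 = 81 hPa.
V ≈ 6.4 × 81^0.648 = 6.4 × 17.25 ≈ 110 kt.
110 kt falls in the Category 3 band.

3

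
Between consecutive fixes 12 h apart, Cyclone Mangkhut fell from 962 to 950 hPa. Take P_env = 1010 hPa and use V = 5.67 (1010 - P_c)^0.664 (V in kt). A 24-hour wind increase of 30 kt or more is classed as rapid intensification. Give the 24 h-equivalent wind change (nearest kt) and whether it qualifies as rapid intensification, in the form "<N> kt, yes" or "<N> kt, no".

24 kt, no

V₁: ΔP = 48, V ≈ 5.67 × 48^0.664 ≈ 74.12 kt.
V₂: ΔP = 60, V ≈ 5.67 × 60^0.664 ≈ 85.96 kt.
ΔV over 12 h = 11.84 kt → 24 h equivalent = 11.84 × 24/12 ≈ 23.68 kt.
24 kt < 30 kt ⇒ not rapid intensification.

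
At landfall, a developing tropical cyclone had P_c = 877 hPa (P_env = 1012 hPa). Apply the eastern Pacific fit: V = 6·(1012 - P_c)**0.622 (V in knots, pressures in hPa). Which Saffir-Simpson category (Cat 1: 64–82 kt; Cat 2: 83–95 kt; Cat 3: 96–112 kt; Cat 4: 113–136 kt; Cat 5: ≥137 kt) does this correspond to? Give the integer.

4

ΔP = 1012 − 877 = 135 hPa.
V ≈ 6 × 135^0.622 = 6 × 21.14 ≈ 127 kt.
127 kt falls in the Category 4 band.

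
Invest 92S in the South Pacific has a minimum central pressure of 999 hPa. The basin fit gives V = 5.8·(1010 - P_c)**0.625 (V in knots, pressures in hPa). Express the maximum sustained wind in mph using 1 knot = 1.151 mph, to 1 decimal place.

ΔP = 1010 − 999 = 11 hPa.
V ≈ 5.8 × 11^0.625 = 5.8 × 4.476 ≈ 25.960 kt.
25.960 × 1.151 ≈ 29.88 mph → 29.9 mph.

29.9 mph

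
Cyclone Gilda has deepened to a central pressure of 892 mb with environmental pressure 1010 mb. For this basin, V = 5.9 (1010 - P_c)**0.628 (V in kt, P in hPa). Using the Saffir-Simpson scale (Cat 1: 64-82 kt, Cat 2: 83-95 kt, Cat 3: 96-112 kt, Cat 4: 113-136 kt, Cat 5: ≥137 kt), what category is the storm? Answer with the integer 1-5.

ΔP = 1010 − 892 = 118 mb.
V ≈ 5.9 × 118^0.628 = 5.9 × 20.01 ≈ 118 kt.
118 kt falls in the Category 4 band.

4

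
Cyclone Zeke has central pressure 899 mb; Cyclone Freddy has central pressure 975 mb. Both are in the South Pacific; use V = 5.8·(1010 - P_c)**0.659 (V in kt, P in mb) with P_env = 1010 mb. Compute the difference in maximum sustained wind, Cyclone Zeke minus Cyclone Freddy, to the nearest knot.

Cyclone Zeke: ΔP = 111; V ≈ 5.8 × 111^0.659 ≈ 129.21 kt.
Cyclone Freddy: ΔP = 35; V ≈ 5.8 × 35^0.659 ≈ 60.39 kt.
Difference ≈ 129.21 − 60.39 = 68.82 → 69 kt.

69 kt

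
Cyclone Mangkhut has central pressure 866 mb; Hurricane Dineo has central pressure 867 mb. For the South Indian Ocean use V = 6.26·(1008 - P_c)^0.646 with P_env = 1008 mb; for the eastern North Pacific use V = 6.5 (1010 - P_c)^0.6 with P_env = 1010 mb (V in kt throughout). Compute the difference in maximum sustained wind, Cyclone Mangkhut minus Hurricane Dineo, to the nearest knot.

26 kt

Cyclone Mangkhut: ΔP = 142; V ≈ 6.26 × 142^0.646 ≈ 153.80 kt.
Hurricane Dineo: ΔP = 143; V ≈ 6.5 × 143^0.6 ≈ 127.68 kt.
Difference ≈ 153.80 − 127.68 = 26.12 → 26 kt.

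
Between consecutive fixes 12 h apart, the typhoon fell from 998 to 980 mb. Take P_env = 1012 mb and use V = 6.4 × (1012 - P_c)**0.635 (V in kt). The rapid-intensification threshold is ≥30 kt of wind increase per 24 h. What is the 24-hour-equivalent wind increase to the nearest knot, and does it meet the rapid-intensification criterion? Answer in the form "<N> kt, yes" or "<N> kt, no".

47 kt, yes

V₁: ΔP = 14, V ≈ 6.4 × 14^0.635 ≈ 34.20 kt.
V₂: ΔP = 32, V ≈ 6.4 × 32^0.635 ≈ 57.80 kt.
ΔV over 12 h = 23.60 kt → 24 h equivalent = 23.60 × 24/12 ≈ 47.20 kt.
47 kt ≥ 30 kt ⇒ rapid intensification.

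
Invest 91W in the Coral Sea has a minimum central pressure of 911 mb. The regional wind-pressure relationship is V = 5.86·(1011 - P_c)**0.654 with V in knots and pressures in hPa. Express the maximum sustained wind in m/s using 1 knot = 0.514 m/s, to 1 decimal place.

61.2 m/s

ΔP = 1011 − 911 = 100 mb.
V ≈ 5.86 × 100^0.654 = 5.86 × 20.324 ≈ 119.096 kt.
119.096 × 0.514 ≈ 61.22 m/s → 61.2 m/s.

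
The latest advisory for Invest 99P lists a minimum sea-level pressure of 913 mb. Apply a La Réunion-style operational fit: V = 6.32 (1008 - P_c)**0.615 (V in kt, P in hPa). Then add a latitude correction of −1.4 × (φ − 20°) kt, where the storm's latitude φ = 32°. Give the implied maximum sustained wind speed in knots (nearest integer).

ΔP = 1008 − 913 = 95 mb.
95^0.615 ≈ 16.455.
V ≈ 6.32 × 16.455 ≈ 104.0 kt.
Latitude correction: −1.4 × (32 − 20) = -16.8 kt.
Corrected V ≈ 87.2 kt → 87 kt.

87 kt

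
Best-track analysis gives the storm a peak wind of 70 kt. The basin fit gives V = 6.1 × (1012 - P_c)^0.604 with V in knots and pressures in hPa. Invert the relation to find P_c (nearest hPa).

ΔP = (V / 6.1)^(1/0.604) = (70/6.1)^1.656.
70/6.1 = 11.475; 11.475^1.656 ≈ 56.83 hPa.
P_c = 1012 − 56.83 = 955.17 ≈ 955 hPa.

955 hPa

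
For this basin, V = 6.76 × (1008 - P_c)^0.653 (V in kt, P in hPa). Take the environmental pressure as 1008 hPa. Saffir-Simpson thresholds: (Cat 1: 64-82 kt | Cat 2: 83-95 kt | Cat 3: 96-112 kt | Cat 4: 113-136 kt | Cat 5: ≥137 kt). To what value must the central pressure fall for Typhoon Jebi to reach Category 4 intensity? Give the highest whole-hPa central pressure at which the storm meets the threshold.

Category 4 begins at V = 113 kt.
Required ΔP = (113/6.76)^(1/0.653) = 16.716^1.531 ≈ 74.66 hPa.
P_c ≤ 1008 − 74.66 = 933.34, so the highest integer P_c is 933 hPa.

933 hPa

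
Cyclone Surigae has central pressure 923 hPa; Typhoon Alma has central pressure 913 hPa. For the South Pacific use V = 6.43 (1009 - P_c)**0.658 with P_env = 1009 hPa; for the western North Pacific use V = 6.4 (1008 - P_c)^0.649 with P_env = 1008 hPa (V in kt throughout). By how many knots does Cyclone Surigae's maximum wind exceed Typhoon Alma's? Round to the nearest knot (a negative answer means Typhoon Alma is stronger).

-2 kt

Cyclone Surigae: ΔP = 86; V ≈ 6.43 × 86^0.658 ≈ 120.53 kt.
Typhoon Alma: ΔP = 95; V ≈ 6.4 × 95^0.649 ≈ 122.95 kt.
Difference ≈ 120.53 − 122.95 = -2.42 → -2 kt.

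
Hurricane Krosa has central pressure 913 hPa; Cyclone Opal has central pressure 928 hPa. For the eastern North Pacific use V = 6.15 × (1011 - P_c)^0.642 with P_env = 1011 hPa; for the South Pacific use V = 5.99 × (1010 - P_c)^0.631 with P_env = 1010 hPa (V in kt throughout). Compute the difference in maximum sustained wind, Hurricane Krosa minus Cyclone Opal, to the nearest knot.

20 kt

Hurricane Krosa: ΔP = 98; V ≈ 6.15 × 98^0.642 ≈ 116.75 kt.
Cyclone Opal: ΔP = 82; V ≈ 5.99 × 82^0.631 ≈ 96.61 kt.
Difference ≈ 116.75 − 96.61 = 20.14 → 20 kt.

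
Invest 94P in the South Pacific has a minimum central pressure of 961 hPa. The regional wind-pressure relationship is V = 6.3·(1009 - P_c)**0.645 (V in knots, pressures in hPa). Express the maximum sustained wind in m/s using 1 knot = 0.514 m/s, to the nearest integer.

39 m/s

ΔP = 1009 − 961 = 48 hPa.
V ≈ 6.3 × 48^0.645 = 6.3 × 12.145 ≈ 76.514 kt.
76.514 × 0.514 ≈ 39.33 m/s → 39 m/s.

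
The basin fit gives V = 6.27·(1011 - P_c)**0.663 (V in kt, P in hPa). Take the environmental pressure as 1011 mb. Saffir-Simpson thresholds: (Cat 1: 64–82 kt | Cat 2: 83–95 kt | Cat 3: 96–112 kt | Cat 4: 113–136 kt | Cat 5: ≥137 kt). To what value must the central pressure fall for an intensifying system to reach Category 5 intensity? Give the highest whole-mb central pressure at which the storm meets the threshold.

Category 5 begins at V = 137 kt.
Required ΔP = (137/6.27)^(1/0.663) = 21.850^1.508 ≈ 104.78 mb.
P_c ≤ 1011 − 104.78 = 906.22, so the highest integer P_c is 906 mb.

906 mb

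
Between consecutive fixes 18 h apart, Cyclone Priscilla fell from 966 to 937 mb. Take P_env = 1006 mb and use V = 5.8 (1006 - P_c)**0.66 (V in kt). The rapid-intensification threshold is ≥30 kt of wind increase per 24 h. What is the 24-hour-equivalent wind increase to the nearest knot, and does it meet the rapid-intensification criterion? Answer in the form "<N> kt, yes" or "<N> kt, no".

V₁: ΔP = 40, V ≈ 5.8 × 40^0.66 ≈ 66.19 kt.
V₂: ΔP = 69, V ≈ 5.8 × 69^0.66 ≈ 94.86 kt.
ΔV over 18 h = 28.67 kt → 24 h equivalent = 28.67 × 24/18 ≈ 38.23 kt.
38 kt ≥ 30 kt ⇒ rapid intensification.

38 kt, yes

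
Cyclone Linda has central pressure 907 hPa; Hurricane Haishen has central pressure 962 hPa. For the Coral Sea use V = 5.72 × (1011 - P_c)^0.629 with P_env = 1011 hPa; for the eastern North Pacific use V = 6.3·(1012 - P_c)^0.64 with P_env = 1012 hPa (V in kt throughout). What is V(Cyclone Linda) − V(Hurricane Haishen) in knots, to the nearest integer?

29 kt

Cyclone Linda: ΔP = 104; V ≈ 5.72 × 104^0.629 ≈ 106.20 kt.
Hurricane Haishen: ΔP = 50; V ≈ 6.3 × 50^0.64 ≈ 77.03 kt.
Difference ≈ 106.20 − 77.03 = 29.17 → 29 kt.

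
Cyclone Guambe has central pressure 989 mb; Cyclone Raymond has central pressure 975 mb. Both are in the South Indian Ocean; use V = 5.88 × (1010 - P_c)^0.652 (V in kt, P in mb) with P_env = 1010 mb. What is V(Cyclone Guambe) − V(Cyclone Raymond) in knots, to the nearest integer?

-17 kt

Cyclone Guambe: ΔP = 21; V ≈ 5.88 × 21^0.652 ≈ 42.80 kt.
Cyclone Raymond: ΔP = 35; V ≈ 5.88 × 35^0.652 ≈ 59.72 kt.
Difference ≈ 42.80 − 59.72 = -16.92 → -17 kt.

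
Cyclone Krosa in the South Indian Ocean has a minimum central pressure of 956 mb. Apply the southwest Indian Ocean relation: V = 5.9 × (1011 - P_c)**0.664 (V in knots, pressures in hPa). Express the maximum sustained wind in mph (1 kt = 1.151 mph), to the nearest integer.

97 mph

ΔP = 1011 − 956 = 55 mb.
V ≈ 5.9 × 55^0.664 = 5.9 × 14.309 ≈ 84.421 kt.
84.421 × 1.151 ≈ 97.17 mph → 97 mph.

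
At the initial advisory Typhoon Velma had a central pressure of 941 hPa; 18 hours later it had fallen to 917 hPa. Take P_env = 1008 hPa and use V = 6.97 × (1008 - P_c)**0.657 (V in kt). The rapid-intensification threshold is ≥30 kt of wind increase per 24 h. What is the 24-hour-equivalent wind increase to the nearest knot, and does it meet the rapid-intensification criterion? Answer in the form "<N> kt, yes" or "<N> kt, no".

V₁: ΔP = 67, V ≈ 6.97 × 67^0.657 ≈ 110.40 kt.
V₂: ΔP = 91, V ≈ 6.97 × 91^0.657 ≈ 135.00 kt.
ΔV over 18 h = 24.60 kt → 24 h equivalent = 24.60 × 24/18 ≈ 32.80 kt.
33 kt ≥ 30 kt ⇒ rapid intensification.

33 kt, yes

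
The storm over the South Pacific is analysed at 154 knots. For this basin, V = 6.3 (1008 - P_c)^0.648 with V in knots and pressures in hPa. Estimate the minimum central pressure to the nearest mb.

869 mb

ΔP = (V / 6.3)^(1/0.648) = (154/6.3)^1.543.
154/6.3 = 24.444; 24.444^1.543 ≈ 138.76 mb.
P_c = 1008 − 138.76 = 869.24 ≈ 869 mb.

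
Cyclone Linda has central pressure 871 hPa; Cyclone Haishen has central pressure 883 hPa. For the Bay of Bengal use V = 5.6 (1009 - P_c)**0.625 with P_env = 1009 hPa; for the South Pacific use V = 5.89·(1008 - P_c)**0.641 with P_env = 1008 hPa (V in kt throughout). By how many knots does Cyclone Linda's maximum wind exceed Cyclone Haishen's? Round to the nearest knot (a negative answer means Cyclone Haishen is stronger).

-8 kt

Cyclone Linda: ΔP = 138; V ≈ 5.6 × 138^0.625 ≈ 121.79 kt.
Cyclone Haishen: ΔP = 125; V ≈ 5.89 × 125^0.641 ≈ 130.09 kt.
Difference ≈ 121.79 − 130.09 = -8.30 → -8 kt.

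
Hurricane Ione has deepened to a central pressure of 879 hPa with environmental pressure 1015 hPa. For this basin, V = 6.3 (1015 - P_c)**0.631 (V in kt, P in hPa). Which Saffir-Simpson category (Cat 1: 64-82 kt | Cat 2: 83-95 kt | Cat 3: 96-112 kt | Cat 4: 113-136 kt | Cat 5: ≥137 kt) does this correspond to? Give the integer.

5

ΔP = 1015 − 879 = 136 hPa.
V ≈ 6.3 × 136^0.631 = 6.3 × 22.20 ≈ 140 kt.
140 kt falls in the Category 5 band.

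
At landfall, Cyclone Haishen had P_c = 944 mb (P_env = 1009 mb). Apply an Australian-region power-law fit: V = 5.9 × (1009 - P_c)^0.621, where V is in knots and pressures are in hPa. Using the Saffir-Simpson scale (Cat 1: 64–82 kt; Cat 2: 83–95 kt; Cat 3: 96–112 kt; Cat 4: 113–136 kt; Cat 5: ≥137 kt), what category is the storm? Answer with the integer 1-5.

ΔP = 1009 − 944 = 65 mb.
V ≈ 5.9 × 65^0.621 = 5.9 × 13.36 ≈ 79 kt.
79 kt falls in the Category 1 band.

1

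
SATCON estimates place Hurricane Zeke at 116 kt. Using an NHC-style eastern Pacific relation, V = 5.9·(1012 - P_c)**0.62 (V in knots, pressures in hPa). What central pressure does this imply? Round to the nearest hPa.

890 hPa

ΔP = (V / 5.9)^(1/0.62) = (116/5.9)^1.613.
116/5.9 = 19.661; 19.661^1.613 ≈ 122.03 hPa.
P_c = 1012 − 122.03 = 889.97 ≈ 890 hPa.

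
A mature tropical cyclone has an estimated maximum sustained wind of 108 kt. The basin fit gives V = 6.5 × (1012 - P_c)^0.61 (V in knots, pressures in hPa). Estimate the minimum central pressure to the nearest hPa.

912 hPa

ΔP = (V / 6.5)^(1/0.61) = (108/6.5)^1.639.
108/6.5 = 16.615; 16.615^1.639 ≈ 100.19 hPa.
P_c = 1012 − 100.19 = 911.81 ≈ 912 hPa.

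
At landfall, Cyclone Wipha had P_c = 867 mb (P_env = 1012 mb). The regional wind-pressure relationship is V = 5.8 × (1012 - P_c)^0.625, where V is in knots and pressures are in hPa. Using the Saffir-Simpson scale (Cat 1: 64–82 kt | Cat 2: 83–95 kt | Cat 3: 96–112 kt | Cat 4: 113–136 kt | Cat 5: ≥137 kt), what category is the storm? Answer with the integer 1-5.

ΔP = 1012 − 867 = 145 mb.
V ≈ 5.8 × 145^0.625 = 5.8 × 22.43 ≈ 130 kt.
130 kt falls in the Category 4 band.

4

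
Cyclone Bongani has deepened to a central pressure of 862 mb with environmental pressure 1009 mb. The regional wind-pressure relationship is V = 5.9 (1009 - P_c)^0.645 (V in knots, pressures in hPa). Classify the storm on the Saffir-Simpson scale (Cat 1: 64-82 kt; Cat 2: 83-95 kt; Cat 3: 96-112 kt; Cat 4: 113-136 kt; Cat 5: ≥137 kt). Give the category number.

ΔP = 1009 − 862 = 147 mb.
V ≈ 5.9 × 147^0.645 = 5.9 × 25.00 ≈ 147 kt.
147 kt falls in the Category 5 band.

5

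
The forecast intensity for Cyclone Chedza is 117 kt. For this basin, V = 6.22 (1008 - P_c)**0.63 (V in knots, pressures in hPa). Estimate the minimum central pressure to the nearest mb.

903 mb

ΔP = (V / 6.22)^(1/0.63) = (117/6.22)^1.587.
117/6.22 = 18.810; 18.810^1.587 ≈ 105.40 mb.
P_c = 1008 − 105.40 = 902.60 ≈ 903 mb.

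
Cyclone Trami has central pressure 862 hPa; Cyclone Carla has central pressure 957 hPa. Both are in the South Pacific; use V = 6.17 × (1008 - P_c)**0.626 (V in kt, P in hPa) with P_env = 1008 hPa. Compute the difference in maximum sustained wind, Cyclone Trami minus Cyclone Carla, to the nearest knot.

Cyclone Trami: ΔP = 146; V ≈ 6.17 × 146^0.626 ≈ 139.69 kt.
Cyclone Carla: ΔP = 51; V ≈ 6.17 × 51^0.626 ≈ 72.31 kt.
Difference ≈ 139.69 − 72.31 = 67.38 → 67 kt.

67 kt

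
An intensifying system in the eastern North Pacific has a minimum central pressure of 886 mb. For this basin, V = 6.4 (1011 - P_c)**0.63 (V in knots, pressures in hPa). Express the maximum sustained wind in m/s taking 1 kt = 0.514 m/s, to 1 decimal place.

ΔP = 1011 − 886 = 125 mb.
V ≈ 6.4 × 125^0.63 = 6.4 × 20.944 ≈ 134.040 kt.
134.040 × 0.514 ≈ 68.90 m/s → 68.9 m/s.

68.9 m/s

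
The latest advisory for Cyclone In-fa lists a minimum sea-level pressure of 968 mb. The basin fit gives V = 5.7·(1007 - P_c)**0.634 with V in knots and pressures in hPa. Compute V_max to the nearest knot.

58 kt

ΔP = 1007 − 968 = 39 mb.
39^0.634 ≈ 10.203.
V ≈ 5.7 × 10.203 ≈ 58.2 kt.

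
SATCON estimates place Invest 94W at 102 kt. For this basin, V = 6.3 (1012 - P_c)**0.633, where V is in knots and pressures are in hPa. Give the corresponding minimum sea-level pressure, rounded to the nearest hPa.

931 hPa

ΔP = (V / 6.3)^(1/0.633) = (102/6.3)^1.580.
102/6.3 = 16.190; 16.190^1.580 ≈ 81.35 hPa.
P_c = 1012 − 81.35 = 930.65 ≈ 931 hPa.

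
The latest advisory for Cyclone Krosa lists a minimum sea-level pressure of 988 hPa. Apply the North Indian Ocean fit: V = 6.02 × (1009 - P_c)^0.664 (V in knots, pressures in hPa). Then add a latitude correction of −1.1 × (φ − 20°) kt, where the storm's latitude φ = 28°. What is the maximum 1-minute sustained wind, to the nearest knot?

37 kt

ΔP = 1009 − 988 = 21 hPa.
21^0.664 ≈ 7.550.
V ≈ 6.02 × 7.550 ≈ 45.5 kt.
Latitude correction: −1.1 × (28 − 20) = -8.8 kt.
Corrected V ≈ 36.7 kt → 37 kt.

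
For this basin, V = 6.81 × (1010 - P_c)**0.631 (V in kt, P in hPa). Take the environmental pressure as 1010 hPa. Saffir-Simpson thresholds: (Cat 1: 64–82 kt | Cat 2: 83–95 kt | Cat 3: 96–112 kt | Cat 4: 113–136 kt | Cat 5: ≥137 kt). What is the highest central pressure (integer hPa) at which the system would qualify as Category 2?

957 hPa

Category 2 begins at V = 83 kt.
Required ΔP = (83/6.81)^(1/0.631) = 12.188^1.585 ≈ 52.60 hPa.
P_c ≤ 1010 − 52.60 = 957.40, so the highest integer P_c is 957 hPa.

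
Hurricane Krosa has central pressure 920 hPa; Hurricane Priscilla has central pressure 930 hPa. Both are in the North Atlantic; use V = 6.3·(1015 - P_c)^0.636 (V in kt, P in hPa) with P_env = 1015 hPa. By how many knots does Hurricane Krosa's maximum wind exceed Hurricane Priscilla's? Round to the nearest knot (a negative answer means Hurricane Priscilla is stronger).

8 kt

Hurricane Krosa: ΔP = 95; V ≈ 6.3 × 95^0.636 ≈ 114.07 kt.
Hurricane Priscilla: ΔP = 85; V ≈ 6.3 × 85^0.636 ≈ 106.28 kt.
Difference ≈ 114.07 − 106.28 = 7.79 → 8 kt.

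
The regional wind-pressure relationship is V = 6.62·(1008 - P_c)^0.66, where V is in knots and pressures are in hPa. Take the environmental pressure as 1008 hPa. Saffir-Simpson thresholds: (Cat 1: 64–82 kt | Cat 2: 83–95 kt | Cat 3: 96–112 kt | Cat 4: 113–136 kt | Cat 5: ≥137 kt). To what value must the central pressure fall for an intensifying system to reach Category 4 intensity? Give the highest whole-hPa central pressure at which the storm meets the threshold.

934 hPa

Category 4 begins at V = 113 kt.
Required ΔP = (113/6.62)^(1/0.66) = 17.069^1.515 ≈ 73.62 hPa.
P_c ≤ 1008 − 73.62 = 934.38, so the highest integer P_c is 934 hPa.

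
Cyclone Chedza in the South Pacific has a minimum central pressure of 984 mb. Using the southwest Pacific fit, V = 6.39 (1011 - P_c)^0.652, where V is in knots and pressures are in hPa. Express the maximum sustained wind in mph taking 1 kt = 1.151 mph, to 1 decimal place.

63.1 mph

ΔP = 1011 − 984 = 27 mb.
V ≈ 6.39 × 27^0.652 = 6.39 × 8.575 ≈ 54.796 kt.
54.796 × 1.151 ≈ 63.07 mph → 63.1 mph.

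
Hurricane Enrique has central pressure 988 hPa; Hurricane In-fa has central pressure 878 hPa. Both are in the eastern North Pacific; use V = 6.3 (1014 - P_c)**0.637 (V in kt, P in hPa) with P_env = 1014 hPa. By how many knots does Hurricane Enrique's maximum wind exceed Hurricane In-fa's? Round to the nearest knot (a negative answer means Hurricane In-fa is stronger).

Hurricane Enrique: ΔP = 26; V ≈ 6.3 × 26^0.637 ≈ 50.20 kt.
Hurricane In-fa: ΔP = 136; V ≈ 6.3 × 136^0.637 ≈ 144.01 kt.
Difference ≈ 50.20 − 144.01 = -93.81 → -94 kt.

-94 kt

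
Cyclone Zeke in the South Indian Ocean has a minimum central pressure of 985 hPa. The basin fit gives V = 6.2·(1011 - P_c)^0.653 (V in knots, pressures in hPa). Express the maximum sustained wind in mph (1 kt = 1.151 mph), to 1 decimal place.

59.9 mph

ΔP = 1011 − 985 = 26 hPa.
V ≈ 6.2 × 26^0.653 = 6.2 × 8.394 ≈ 52.044 kt.
52.044 × 1.151 ≈ 59.90 mph → 59.9 mph.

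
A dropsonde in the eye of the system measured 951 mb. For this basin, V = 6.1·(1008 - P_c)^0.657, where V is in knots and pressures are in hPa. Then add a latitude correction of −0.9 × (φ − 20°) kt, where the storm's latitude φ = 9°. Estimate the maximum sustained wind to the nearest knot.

ΔP = 1008 − 951 = 57 mb.
57^0.657 ≈ 14.243.
V ≈ 6.1 × 14.243 ≈ 86.9 kt.
Latitude correction: −0.9 × (9 − 20) = 9.9 kt.
Corrected V ≈ 96.8 kt → 97 kt.

97 kt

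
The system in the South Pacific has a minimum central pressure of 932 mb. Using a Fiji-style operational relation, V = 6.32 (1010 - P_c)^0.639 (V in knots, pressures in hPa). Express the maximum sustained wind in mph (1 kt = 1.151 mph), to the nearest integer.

ΔP = 1010 − 932 = 78 mb.
V ≈ 6.32 × 78^0.639 = 6.32 × 16.183 ≈ 102.274 kt.
102.274 × 1.151 ≈ 117.72 mph → 118 mph.

118 mph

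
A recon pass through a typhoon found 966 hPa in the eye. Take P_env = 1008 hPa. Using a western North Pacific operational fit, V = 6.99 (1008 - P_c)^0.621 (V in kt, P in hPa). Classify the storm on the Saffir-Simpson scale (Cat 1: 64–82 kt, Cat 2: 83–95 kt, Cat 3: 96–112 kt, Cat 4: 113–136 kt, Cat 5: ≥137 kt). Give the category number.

1

ΔP = 1008 − 966 = 42 hPa.
V ≈ 6.99 × 42^0.621 = 6.99 × 10.19 ≈ 71 kt.
71 kt falls in the Category 1 band.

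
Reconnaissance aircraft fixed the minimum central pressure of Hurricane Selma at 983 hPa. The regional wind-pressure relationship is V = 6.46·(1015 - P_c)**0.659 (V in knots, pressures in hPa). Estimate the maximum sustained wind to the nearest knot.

63 kt

ΔP = 1015 − 983 = 32 hPa.
32^0.659 ≈ 9.815.
V ≈ 6.46 × 9.815 ≈ 63.4 kt.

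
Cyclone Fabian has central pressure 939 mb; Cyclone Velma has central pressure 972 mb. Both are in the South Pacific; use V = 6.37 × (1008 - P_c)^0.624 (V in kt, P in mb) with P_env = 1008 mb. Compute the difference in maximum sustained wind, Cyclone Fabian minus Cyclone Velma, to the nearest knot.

30 kt

Cyclone Fabian: ΔP = 69; V ≈ 6.37 × 69^0.624 ≈ 89.45 kt.
Cyclone Velma: ΔP = 36; V ≈ 6.37 × 36^0.624 ≈ 59.60 kt.
Difference ≈ 89.45 − 59.60 = 29.85 → 30 kt.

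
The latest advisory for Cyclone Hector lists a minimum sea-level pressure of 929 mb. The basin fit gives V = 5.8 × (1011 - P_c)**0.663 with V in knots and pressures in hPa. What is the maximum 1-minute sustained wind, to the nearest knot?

ΔP = 1011 − 929 = 82 mb.
82^0.663 ≈ 18.572.
V ≈ 5.8 × 18.572 ≈ 107.7 kt.

108 kt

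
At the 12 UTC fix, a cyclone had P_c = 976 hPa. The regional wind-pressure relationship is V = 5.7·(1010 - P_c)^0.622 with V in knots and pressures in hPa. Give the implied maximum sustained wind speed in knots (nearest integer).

51 kt

ΔP = 1010 − 976 = 34 hPa.
34^0.622 ≈ 8.966.
V ≈ 5.7 × 8.966 ≈ 51.1 kt.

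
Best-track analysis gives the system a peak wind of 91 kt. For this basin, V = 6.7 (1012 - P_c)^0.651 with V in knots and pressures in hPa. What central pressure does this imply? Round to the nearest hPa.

ΔP = (V / 6.7)^(1/0.651) = (91/6.7)^1.536.
91/6.7 = 13.582; 13.582^1.536 ≈ 55.00 hPa.
P_c = 1012 − 55.00 = 957.00 ≈ 957 hPa.

957 hPa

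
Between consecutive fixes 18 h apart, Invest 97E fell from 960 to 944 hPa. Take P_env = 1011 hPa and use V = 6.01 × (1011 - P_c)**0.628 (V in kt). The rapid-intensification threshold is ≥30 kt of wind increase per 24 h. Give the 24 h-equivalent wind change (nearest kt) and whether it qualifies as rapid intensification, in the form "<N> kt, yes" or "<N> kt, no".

18 kt, no

V₁: ΔP = 51, V ≈ 6.01 × 51^0.628 ≈ 71.00 kt.
V₂: ΔP = 67, V ≈ 6.01 × 67^0.628 ≈ 84.27 kt.
ΔV over 18 h = 13.27 kt → 24 h equivalent = 13.27 × 24/18 ≈ 17.69 kt.
18 kt < 30 kt ⇒ not rapid intensification.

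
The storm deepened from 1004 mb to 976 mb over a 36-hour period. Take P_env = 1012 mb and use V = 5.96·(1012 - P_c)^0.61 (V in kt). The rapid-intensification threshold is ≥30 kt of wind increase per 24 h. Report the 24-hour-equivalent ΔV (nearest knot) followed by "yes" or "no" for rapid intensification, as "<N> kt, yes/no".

21 kt, no

V₁: ΔP = 8, V ≈ 5.96 × 8^0.61 ≈ 21.19 kt.
V₂: ΔP = 36, V ≈ 5.96 × 36^0.61 ≈ 53.04 kt.
ΔV over 36 h = 31.85 kt → 24 h equivalent = 31.85 × 24/36 ≈ 21.23 kt.
21 kt < 30 kt ⇒ not rapid intensification.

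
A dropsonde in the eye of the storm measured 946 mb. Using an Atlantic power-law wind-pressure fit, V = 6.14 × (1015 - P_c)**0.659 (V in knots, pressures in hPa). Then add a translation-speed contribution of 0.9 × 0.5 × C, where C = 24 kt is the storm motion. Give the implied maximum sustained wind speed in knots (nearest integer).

ΔP = 1015 − 946 = 69 mb.
69^0.659 ≈ 16.286.
V ≈ 6.14 × 16.286 ≈ 100.0 kt.
Translation term: 0.9 × 0.5 × 24 = 10.8 kt.
Corrected V ≈ 110.8 kt → 111 kt.

111 kt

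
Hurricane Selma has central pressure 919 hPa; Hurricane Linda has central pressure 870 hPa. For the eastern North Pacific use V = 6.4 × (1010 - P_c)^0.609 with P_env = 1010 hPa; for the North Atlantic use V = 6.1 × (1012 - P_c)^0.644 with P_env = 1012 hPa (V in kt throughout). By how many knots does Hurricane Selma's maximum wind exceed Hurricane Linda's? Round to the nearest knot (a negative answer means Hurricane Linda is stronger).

Hurricane Selma: ΔP = 91; V ≈ 6.4 × 91^0.609 ≈ 99.82 kt.
Hurricane Linda: ΔP = 142; V ≈ 6.1 × 142^0.644 ≈ 148.39 kt.
Difference ≈ 99.82 − 148.39 = -48.57 → -49 kt.

-49 kt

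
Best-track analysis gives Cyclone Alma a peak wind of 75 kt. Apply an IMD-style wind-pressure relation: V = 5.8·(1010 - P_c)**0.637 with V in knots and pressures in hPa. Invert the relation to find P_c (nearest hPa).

954 hPa

ΔP = (V / 5.8)^(1/0.637) = (75/5.8)^1.570.
75/5.8 = 12.931; 12.931^1.570 ≈ 55.60 hPa.
P_c = 1010 − 55.60 = 954.40 ≈ 954 hPa.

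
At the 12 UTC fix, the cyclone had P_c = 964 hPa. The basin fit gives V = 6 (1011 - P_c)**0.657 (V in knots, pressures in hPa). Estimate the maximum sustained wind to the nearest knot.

75 kt

ΔP = 1011 − 964 = 47 hPa.
47^0.657 ≈ 12.548.
V ≈ 6 × 12.548 ≈ 75.3 kt.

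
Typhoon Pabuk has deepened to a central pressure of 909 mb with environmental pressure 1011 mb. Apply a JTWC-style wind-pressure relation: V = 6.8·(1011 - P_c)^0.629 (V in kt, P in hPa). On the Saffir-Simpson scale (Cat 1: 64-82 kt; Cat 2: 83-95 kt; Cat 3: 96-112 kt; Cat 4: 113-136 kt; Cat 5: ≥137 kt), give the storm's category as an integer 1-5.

4

ΔP = 1011 − 909 = 102 mb.
V ≈ 6.8 × 102^0.629 = 6.8 × 18.34 ≈ 125 kt.
125 kt falls in the Category 4 band.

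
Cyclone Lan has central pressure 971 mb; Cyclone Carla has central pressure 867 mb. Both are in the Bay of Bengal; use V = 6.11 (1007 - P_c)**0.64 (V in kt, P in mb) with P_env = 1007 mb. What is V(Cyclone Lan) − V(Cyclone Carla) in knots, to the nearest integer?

-84 kt

Cyclone Lan: ΔP = 36; V ≈ 6.11 × 36^0.64 ≈ 60.54 kt.
Cyclone Carla: ΔP = 140; V ≈ 6.11 × 140^0.64 ≈ 144.40 kt.
Difference ≈ 60.54 − 144.40 = -83.86 → -84 kt.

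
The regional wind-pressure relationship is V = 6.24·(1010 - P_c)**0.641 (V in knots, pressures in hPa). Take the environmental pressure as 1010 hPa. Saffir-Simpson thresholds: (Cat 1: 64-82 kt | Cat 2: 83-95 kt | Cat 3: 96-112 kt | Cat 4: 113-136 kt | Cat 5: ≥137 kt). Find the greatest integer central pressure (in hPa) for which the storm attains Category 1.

972 hPa

Category 1 begins at V = 64 kt.
Required ΔP = (64/6.24)^(1/0.641) = 10.256^1.560 ≈ 37.78 hPa.
P_c ≤ 1010 − 37.78 = 972.22, so the highest integer P_c is 972 hPa.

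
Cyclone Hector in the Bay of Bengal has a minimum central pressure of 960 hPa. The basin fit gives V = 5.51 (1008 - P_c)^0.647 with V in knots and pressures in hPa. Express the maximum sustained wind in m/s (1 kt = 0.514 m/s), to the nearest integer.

ΔP = 1008 − 960 = 48 hPa.
V ≈ 5.51 × 48^0.647 = 5.51 × 12.239 ≈ 67.440 kt.
67.440 × 0.514 ≈ 34.66 m/s → 35 m/s.

35 m/s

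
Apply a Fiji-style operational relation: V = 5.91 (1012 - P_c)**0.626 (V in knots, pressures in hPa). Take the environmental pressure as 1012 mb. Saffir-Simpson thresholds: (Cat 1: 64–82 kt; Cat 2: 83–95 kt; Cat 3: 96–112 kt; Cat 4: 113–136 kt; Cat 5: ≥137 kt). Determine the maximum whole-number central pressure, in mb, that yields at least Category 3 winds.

Category 3 begins at V = 96 kt.
Required ΔP = (96/5.91)^(1/0.626) = 16.244^1.597 ≈ 85.90 mb.
P_c ≤ 1012 − 85.90 = 926.10, so the highest integer P_c is 926 mb.

926 mb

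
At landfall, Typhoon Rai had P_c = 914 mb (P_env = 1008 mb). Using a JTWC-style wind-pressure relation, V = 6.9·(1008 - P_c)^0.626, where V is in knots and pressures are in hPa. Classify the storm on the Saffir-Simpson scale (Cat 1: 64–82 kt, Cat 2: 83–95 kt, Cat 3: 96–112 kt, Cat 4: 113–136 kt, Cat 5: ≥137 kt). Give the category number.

ΔP = 1008 − 914 = 94 mb.
V ≈ 6.9 × 94^0.626 = 6.9 × 17.19 ≈ 119 kt.
119 kt falls in the Category 4 band.

4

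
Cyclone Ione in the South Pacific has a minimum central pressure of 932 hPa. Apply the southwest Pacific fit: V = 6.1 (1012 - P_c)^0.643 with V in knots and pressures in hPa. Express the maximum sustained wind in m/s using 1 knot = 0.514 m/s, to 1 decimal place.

ΔP = 1012 − 932 = 80 hPa.
V ≈ 6.1 × 80^0.643 = 6.1 × 16.737 ≈ 102.098 kt.
102.098 × 0.514 ≈ 52.48 m/s → 52.5 m/s.

52.5 m/s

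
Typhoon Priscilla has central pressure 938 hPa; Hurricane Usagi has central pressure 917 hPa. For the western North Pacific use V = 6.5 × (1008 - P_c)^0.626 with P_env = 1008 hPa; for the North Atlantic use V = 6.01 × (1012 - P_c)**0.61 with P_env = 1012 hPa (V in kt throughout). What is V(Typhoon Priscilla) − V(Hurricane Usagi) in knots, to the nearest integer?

Typhoon Priscilla: ΔP = 70; V ≈ 6.5 × 70^0.626 ≈ 92.88 kt.
Hurricane Usagi: ΔP = 95; V ≈ 6.01 × 95^0.61 ≈ 96.67 kt.
Difference ≈ 92.88 − 96.67 = -3.79 → -4 kt.

-4 kt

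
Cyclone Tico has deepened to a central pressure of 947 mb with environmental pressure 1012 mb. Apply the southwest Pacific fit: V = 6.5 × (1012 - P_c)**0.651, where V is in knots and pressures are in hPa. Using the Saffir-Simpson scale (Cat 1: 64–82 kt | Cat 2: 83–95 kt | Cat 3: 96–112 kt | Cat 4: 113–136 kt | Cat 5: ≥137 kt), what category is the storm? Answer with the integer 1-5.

3

ΔP = 1012 − 947 = 65 mb.
V ≈ 6.5 × 65^0.651 = 6.5 × 15.14 ≈ 98 kt.
98 kt falls in the Category 3 band.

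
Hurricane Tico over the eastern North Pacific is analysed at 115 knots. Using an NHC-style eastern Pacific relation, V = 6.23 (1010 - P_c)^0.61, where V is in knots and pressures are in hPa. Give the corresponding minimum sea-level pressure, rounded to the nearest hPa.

ΔP = (V / 6.23)^(1/0.61) = (115/6.23)^1.639.
115/6.23 = 18.459; 18.459^1.639 ≈ 119.06 hPa.
P_c = 1010 − 119.06 = 890.94 ≈ 891 hPa.

891 hPa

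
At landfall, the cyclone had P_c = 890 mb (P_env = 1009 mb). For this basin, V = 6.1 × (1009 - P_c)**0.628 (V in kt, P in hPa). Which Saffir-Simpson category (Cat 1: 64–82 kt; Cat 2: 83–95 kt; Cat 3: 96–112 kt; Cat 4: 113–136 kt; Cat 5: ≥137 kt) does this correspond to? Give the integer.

4

ΔP = 1009 − 890 = 119 mb.
V ≈ 6.1 × 119^0.628 = 6.1 × 20.11 ≈ 123 kt.
123 kt falls in the Category 4 band.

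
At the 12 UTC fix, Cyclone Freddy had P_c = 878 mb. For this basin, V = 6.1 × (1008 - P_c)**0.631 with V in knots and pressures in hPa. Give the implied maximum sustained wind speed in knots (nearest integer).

132 kt

ΔP = 1008 − 878 = 130 mb.
130^0.631 ≈ 21.572.
V ≈ 6.1 × 21.572 ≈ 131.6 kt.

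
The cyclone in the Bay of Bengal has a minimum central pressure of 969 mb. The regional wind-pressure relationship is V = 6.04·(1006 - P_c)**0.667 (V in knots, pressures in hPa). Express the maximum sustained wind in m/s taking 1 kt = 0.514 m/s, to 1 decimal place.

34.5 m/s

ΔP = 1006 − 969 = 37 mb.
V ≈ 6.04 × 37^0.667 = 6.04 × 11.117 ≈ 67.147 kt.
67.147 × 0.514 ≈ 34.51 m/s → 34.5 m/s.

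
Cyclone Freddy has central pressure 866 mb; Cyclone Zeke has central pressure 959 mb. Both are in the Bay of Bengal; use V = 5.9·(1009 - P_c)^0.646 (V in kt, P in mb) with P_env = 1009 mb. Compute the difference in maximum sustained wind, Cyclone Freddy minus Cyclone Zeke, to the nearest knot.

72 kt

Cyclone Freddy: ΔP = 143; V ≈ 5.9 × 143^0.646 ≈ 145.61 kt.
Cyclone Zeke: ΔP = 50; V ≈ 5.9 × 50^0.646 ≈ 73.86 kt.
Difference ≈ 145.61 − 73.86 = 71.75 → 72 kt.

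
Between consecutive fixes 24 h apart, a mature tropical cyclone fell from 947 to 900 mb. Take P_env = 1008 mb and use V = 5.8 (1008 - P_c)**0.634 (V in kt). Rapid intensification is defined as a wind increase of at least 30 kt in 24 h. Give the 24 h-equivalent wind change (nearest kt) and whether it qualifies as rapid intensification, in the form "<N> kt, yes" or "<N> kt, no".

V₁: ΔP = 61, V ≈ 5.8 × 61^0.634 ≈ 78.58 kt.
V₂: ΔP = 108, V ≈ 5.8 × 108^0.634 ≈ 112.88 kt.
ΔV over 24 h = 34.30 kt → 24 h equivalent = 34.30 × 24/24 ≈ 34.30 kt.
34 kt ≥ 30 kt ⇒ rapid intensification.

34 kt, yes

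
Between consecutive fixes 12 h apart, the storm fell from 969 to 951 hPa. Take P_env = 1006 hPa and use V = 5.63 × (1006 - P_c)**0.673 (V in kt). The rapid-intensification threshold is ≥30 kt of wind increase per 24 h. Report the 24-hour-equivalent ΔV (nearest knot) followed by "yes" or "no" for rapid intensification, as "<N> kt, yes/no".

V₁: ΔP = 37, V ≈ 5.63 × 37^0.673 ≈ 63.96 kt.
V₂: ΔP = 55, V ≈ 5.63 × 55^0.673 ≈ 83.52 kt.
ΔV over 12 h = 19.56 kt → 24 h equivalent = 19.56 × 24/12 ≈ 39.12 kt.
39 kt ≥ 30 kt ⇒ rapid intensification.

39 kt, yes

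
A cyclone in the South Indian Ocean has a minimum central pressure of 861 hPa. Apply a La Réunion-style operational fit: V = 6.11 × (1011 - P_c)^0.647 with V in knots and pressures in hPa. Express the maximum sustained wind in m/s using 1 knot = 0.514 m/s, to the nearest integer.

80 m/s

ΔP = 1011 − 861 = 150 hPa.
V ≈ 6.11 × 150^0.647 = 6.11 × 25.582 ≈ 156.305 kt.
156.305 × 0.514 ≈ 80.34 m/s → 80 m/s.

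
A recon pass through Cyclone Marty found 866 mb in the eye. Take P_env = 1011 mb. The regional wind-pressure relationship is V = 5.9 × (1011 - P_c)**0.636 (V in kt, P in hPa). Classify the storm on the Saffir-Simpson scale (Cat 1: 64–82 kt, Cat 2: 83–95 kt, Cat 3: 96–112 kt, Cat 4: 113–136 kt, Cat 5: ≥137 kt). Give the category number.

ΔP = 1011 − 866 = 145 mb.
V ≈ 5.9 × 145^0.636 = 5.9 × 23.69 ≈ 140 kt.
140 kt falls in the Category 5 band.

5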